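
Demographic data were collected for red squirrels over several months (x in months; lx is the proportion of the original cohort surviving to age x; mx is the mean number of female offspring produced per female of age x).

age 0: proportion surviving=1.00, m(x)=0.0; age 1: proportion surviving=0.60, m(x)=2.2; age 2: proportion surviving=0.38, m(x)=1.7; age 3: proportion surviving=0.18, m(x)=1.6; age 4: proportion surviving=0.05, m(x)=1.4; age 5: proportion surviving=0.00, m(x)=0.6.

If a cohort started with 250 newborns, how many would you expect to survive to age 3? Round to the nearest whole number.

45

Expected survivors = N0 · l_3 = 250 × 0.18 = 45 → 45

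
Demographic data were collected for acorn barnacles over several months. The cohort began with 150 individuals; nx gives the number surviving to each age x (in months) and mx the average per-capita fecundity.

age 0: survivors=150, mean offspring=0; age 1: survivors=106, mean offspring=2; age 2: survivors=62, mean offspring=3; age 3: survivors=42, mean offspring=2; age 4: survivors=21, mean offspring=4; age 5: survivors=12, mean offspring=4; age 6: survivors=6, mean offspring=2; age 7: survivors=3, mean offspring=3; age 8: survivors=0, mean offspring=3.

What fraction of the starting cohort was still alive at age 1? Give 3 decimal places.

l_1 = n_1/n_0 = 106/150 = 0.706667… → 0.707

0.707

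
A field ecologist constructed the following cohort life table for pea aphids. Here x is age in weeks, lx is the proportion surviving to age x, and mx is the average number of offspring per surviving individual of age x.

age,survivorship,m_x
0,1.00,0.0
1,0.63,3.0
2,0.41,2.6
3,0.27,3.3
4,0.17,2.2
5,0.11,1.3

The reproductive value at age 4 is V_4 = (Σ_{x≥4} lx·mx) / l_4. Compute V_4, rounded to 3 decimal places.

lx·mx for x ≥ 4: 0.374, 0.143 → sum = 0.517
V_4 = 0.517 / l_4 = 0.517 / 0.17 = 3.041176… → 3.041

3.041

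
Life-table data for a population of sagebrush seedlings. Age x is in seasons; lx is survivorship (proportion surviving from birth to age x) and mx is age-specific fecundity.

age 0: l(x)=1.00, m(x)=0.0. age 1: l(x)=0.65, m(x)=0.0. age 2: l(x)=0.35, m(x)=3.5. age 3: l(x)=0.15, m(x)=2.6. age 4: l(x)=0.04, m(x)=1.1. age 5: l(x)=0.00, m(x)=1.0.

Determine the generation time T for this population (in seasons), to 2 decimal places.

2.29

lx·mx: 0, 0, 1.225, 0.39, 0.044, 0 → R0 = 1.659
x·lx·mx: 0, 0, 2.45, 1.17, 0.176, 0 → Σ = 3.796
T = 3.796 / 1.659 = 2.288125… → 2.29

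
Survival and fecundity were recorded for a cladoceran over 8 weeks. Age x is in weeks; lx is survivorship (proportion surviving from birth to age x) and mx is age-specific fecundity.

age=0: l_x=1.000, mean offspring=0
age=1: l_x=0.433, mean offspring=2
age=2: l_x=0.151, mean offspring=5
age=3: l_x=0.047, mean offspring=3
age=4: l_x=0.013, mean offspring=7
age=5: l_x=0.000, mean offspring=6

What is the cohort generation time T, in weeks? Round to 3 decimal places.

1.707

lx·mx: 0, 0.866, 0.755, 0.141, 0.091, 0 → R0 = 1.853
x·lx·mx: 0, 0.866, 1.51, 0.423, 0.364, 0 → Σ = 3.163
T = 3.163 / 1.853 = 1.706962… → 1.707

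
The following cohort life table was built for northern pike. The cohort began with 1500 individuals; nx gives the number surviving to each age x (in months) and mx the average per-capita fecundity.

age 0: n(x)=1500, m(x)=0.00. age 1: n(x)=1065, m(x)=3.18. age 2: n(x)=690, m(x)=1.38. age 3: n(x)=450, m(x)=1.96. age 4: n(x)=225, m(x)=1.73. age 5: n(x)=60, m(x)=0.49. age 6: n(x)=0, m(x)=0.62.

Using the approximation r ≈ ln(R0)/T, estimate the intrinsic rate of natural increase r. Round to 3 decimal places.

lx = nx/n0 = nx/1500: 1, 0.71, 0.46, 0.3, 0.15, 0.04, 0
R0 = Σ lx·mx = 0 + 2.2578 + 0.6348 + 0.588 + 0.2595 + 0.0196 + 0 = 3.7597
Σ x·lx·mx = 6.4274; T = 6.4274/3.7597 = 1.70955…
r ≈ ln(R0)/T = ln(3.7597)/1.70955… = 0.77467… → 0.775

0.775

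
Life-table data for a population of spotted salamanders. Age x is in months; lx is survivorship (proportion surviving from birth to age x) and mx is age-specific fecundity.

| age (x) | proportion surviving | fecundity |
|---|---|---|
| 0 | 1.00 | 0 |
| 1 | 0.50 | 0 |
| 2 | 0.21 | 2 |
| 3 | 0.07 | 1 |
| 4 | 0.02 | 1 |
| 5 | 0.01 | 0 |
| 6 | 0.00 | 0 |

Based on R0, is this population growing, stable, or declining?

declining

R0 = Σ lx·mx = 0 + 0 + 0.42 + 0.07 + 0.02 + 0 + 0 = 0.51
R0 < 1, so the population is declining.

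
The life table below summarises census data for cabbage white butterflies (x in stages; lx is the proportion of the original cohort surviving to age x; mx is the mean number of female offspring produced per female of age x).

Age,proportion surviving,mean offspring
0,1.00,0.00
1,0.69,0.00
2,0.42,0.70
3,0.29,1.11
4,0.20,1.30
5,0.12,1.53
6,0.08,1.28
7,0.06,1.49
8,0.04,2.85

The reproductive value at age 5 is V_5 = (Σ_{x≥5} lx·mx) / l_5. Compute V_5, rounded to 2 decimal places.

4.08

lx·mx for x ≥ 5: 0.1836, 0.1024, 0.0894, 0.114 → sum = 0.4894
V_5 = 0.4894 / l_5 = 0.4894 / 0.12 = 4.078333… → 4.08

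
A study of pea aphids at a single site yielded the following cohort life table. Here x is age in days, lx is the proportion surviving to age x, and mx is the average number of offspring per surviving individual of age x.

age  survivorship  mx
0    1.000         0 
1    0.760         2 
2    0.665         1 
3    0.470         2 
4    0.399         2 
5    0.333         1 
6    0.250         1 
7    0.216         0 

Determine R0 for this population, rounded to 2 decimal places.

lx·mx by age: 0, 1.52, 0.665, 0.94, 0.798, 0.333, 0.25, 0
R0 = Σ lx·mx = 4.506 → 4.51

4.51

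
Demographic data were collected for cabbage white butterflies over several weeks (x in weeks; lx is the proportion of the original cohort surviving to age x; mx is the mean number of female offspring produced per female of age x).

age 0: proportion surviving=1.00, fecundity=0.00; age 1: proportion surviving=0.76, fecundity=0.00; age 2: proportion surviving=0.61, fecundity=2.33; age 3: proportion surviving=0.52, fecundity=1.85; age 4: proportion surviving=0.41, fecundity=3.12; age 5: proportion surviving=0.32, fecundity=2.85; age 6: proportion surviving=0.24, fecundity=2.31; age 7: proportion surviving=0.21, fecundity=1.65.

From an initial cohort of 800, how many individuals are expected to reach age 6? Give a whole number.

192

Expected survivors = N0 · l_6 = 800 × 0.24 = 192 → 192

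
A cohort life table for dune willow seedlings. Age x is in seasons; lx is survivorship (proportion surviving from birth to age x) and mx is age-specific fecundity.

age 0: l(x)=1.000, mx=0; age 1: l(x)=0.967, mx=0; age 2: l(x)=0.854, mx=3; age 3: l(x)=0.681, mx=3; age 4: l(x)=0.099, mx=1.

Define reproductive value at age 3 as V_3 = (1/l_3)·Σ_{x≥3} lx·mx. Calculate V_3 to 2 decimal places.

3.15

lx·mx for x ≥ 3: 2.043, 0.099 → sum = 2.142
V_3 = 2.142 / l_3 = 2.142 / 0.681 = 3.145374… → 3.15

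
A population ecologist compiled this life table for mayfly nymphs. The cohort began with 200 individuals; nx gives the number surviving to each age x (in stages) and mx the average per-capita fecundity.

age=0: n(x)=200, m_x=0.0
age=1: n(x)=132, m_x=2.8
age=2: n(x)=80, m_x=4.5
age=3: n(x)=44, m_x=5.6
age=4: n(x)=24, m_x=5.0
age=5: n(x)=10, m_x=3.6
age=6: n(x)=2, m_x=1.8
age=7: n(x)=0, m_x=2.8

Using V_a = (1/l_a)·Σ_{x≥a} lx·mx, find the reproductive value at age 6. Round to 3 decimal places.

1.800

lx = nx/n0 = nx/200: 1, 0.66, 0.4, 0.22, 0.12, 0.05, 0.01, 0
lx·mx for x ≥ 6: 0.018, 0 → sum = 0.018
V_6 = 0.018 / l_6 = 0.018 / 0.01 = 1.8 → 1.800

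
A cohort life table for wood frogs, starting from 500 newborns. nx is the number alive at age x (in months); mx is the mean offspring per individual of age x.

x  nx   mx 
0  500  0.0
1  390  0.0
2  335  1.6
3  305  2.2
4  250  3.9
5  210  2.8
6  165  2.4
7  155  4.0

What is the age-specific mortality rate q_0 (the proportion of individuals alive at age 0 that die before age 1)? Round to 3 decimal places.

0.220

lx = nx/n0 = nx/500: 1, 0.78, 0.67, 0.61, 0.5, 0.42, 0.33, 0.31
q_0 = (l_0 − l_1) / l_0 = (1 − 0.78) / 1
     = 0.22 / 1 = 0.22 → 0.220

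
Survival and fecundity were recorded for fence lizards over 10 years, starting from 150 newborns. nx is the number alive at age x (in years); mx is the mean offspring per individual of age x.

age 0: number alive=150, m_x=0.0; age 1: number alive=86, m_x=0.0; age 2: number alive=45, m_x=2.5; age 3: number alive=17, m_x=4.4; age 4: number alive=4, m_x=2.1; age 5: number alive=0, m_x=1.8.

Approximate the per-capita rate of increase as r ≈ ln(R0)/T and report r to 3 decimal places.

0.108

lx = nx/n0 = nx/150: 1, 0.57333…, 0.3, 0.11333…, 0.02667…, 0
R0 = Σ lx·mx = 0 + 0 + 0.75 + 0.49867… + 0.056… + 0 = 1.304667…
Σ x·lx·mx = 3.22…; T = 3.22…/1.304667… = 2.46806…
r ≈ ln(R0)/T = ln(1.304667…)/2.46806… = 0.10776… → 0.108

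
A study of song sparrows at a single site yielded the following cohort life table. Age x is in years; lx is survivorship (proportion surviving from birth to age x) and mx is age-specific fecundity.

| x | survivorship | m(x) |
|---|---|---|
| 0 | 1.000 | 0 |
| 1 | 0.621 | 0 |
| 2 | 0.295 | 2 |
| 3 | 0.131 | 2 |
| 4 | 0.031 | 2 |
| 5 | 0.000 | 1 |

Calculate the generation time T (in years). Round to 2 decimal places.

2.42

lx·mx: 0, 0, 0.59, 0.262, 0.062, 0 → R0 = 0.914
x·lx·mx: 0, 0, 1.18, 0.786, 0.248, 0 → Σ = 2.214
T = 2.214 / 0.914 = 2.422319… → 2.42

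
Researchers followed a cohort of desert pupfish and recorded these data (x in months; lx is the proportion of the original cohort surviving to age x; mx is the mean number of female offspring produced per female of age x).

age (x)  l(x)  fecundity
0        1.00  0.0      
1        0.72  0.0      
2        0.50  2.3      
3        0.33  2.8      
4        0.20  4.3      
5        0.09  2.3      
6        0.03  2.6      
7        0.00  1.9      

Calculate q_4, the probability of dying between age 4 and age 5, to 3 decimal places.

q_4 = (l_4 − l_5) / l_4 = (0.2 − 0.09) / 0.2
     = 0.11 / 0.2 = 0.55 → 0.550

0.550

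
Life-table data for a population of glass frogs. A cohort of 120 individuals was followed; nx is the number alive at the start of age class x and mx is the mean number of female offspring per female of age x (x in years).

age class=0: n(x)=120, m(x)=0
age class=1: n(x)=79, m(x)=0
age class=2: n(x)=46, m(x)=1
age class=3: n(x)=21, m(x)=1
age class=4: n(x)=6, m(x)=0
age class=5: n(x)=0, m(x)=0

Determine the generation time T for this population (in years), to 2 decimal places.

lx = nx/n0 = nx/120: 1, 0.65833…, 0.38333…, 0.175, 0.05, 0
lx·mx: 0, 0, 0.383333…, 0.175, 0, 0 → R0 = 0.558333…
x·lx·mx: 0, 0, 0.766667…, 0.525, 0, 0 → Σ = 1.291667…
T = 1.291667… / 0.558333… = 2.313433… → 2.31

2.31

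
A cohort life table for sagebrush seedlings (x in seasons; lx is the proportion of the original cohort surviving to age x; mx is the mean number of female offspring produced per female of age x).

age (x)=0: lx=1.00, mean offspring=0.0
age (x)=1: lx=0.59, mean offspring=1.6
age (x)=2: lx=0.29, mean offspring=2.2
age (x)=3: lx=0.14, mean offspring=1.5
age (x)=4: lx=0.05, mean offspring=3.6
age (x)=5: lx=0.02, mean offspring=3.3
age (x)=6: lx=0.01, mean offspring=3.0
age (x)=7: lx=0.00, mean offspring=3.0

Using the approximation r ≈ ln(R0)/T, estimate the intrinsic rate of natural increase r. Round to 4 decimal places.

R0 = Σ lx·mx = 0 + 0.944 + 0.638 + 0.21 + 0.18 + 0.066 + 0.03 + 0 = 2.068
Σ x·lx·mx = 4.08; T = 4.08/2.068 = 1.97292…
r ≈ ln(R0)/T = ln(2.068)/1.97292… = 0.368277… → 0.3683

0.3683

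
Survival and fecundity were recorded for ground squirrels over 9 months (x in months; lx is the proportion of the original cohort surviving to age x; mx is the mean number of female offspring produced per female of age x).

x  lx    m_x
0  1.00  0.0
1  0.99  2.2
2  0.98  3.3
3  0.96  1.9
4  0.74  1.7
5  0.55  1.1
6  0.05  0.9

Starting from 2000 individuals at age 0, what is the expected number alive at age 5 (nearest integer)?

Expected survivors = N0 · l_5 = 2000 × 0.55 = 1100 → 1100

1100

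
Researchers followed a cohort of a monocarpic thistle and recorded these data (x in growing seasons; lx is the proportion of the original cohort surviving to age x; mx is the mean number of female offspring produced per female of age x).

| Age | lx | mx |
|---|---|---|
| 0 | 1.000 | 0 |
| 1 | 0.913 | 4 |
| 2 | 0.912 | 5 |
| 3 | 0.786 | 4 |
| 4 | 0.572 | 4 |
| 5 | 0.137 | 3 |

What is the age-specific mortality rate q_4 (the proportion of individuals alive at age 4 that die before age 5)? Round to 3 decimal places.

0.760

q_4 = (l_4 − l_5) / l_4 = (0.572 − 0.137) / 0.572
     = 0.435 / 0.572 = 0.76049… → 0.760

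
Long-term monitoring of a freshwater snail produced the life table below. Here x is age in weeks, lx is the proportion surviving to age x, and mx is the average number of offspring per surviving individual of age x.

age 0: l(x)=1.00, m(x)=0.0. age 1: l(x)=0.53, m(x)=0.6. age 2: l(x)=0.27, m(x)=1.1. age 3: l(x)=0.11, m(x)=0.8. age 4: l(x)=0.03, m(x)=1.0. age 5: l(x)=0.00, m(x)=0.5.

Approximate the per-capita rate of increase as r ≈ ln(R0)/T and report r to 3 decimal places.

R0 = Σ lx·mx = 0 + 0.318 + 0.297 + 0.088 + 0.03 + 0 = 0.733
Σ x·lx·mx = 1.296; T = 1.296/0.733 = 1.76808…
r ≈ ln(R0)/T = ln(0.733)/1.76808… = -0.17568… → -0.176

-0.176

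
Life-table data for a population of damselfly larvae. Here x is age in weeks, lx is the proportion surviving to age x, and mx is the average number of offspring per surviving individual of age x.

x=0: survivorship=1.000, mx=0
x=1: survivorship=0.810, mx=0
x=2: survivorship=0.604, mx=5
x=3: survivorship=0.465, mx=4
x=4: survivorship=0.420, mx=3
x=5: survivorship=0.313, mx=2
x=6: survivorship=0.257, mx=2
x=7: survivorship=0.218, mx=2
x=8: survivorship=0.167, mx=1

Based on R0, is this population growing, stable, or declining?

R0 = Σ lx·mx = 0 + 0 + 3.02 + 1.86 + 1.26 + 0.626 + 0.514 + 0.436 + 0.167 = 7.883
R0 > 1, so the population is growing.

growing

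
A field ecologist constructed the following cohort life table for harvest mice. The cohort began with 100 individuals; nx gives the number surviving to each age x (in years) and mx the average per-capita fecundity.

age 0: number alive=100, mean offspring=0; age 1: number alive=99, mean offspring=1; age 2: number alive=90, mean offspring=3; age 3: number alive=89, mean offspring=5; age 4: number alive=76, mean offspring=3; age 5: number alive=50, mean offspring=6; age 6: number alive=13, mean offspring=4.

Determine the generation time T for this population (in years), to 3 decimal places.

lx = nx/n0 = nx/100: 1, 0.99, 0.9, 0.89, 0.76, 0.5, 0.13
lx·mx: 0, 0.99, 2.7, 4.45, 2.28, 3, 0.52 → R0 = 13.94
x·lx·mx: 0, 0.99, 5.4, 13.35, 9.12, 15, 3.12 → Σ = 46.98
T = 46.98 / 13.94 = 3.370158… → 3.370

3.370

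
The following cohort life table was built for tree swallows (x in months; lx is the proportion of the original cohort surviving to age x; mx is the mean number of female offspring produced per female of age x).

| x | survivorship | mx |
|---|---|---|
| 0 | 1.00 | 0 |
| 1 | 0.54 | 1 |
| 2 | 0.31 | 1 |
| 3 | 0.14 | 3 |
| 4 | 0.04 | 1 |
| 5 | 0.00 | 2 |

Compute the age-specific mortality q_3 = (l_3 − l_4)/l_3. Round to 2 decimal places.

q_3 = (l_3 − l_4) / l_3 = (0.14 − 0.04) / 0.14
     = 0.1 / 0.14 = 0.714286… → 0.71

0.71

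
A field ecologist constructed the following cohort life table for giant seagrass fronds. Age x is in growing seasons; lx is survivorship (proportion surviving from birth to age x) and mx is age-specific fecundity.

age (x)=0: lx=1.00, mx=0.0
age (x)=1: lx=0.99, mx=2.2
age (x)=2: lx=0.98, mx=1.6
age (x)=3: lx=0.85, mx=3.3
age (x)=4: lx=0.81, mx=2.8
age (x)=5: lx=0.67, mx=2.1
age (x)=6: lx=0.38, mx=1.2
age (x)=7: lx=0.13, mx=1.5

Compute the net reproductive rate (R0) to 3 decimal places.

lx·mx by age: 0, 2.178, 1.568, 2.805, 2.268, 1.407, 0.456, 0.195
R0 = Σ lx·mx = 10.877 → 10.877

10.877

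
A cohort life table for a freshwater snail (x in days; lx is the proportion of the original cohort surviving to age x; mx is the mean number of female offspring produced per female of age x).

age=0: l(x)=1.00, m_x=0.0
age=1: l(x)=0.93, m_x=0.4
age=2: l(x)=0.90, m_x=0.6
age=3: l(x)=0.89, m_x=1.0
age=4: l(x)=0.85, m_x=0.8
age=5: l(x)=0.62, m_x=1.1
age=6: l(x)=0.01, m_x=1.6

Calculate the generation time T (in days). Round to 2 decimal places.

3.25

lx·mx: 0, 0.372, 0.54, 0.89, 0.68, 0.682, 0.016 → R0 = 3.18
x·lx·mx: 0, 0.372, 1.08, 2.67, 2.72, 3.41, 0.096 → Σ = 10.348
T = 10.348 / 3.18 = 3.254088… → 3.25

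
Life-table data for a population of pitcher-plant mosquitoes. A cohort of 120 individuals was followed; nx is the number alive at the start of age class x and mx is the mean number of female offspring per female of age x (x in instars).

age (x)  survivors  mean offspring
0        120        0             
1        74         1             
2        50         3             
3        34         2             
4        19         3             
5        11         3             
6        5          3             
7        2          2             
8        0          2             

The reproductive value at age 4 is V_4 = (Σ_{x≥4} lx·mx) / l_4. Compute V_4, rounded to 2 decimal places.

lx = nx/n0 = nx/120: 1, 0.61667…, 0.41667…, 0.28333…, 0.15833…, 0.09167…, 0.04167…, 0.01667…, 0
lx·mx for x ≥ 4: 0.475…, 0.275…, 0.125…, 0.033333…, 0 → sum = 0.908333…
V_4 = 0.908333… / l_4 = 0.908333… / 0.158333… = 5.736842… → 5.74

5.74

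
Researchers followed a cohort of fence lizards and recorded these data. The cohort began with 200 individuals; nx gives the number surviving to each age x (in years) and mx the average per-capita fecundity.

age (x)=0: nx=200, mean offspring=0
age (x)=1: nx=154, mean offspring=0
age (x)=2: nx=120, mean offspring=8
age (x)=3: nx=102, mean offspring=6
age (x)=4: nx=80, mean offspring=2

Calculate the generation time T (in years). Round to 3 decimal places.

2.538

lx = nx/n0 = nx/200: 1, 0.77, 0.6, 0.51, 0.4
lx·mx: 0, 0, 4.8, 3.06, 0.8 → R0 = 8.66
x·lx·mx: 0, 0, 9.6, 9.18, 3.2 → Σ = 21.98
T = 21.98 / 8.66 = 2.538106… → 2.538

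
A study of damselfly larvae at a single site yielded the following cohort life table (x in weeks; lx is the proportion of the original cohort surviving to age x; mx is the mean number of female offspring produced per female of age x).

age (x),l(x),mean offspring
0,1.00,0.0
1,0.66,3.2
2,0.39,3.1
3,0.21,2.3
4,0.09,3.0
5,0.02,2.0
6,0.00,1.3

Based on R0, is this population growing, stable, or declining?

growing

R0 = Σ lx·mx = 0 + 2.112 + 1.209 + 0.483 + 0.27 + 0.04 + 0 = 4.114
R0 > 1, so the population is growing.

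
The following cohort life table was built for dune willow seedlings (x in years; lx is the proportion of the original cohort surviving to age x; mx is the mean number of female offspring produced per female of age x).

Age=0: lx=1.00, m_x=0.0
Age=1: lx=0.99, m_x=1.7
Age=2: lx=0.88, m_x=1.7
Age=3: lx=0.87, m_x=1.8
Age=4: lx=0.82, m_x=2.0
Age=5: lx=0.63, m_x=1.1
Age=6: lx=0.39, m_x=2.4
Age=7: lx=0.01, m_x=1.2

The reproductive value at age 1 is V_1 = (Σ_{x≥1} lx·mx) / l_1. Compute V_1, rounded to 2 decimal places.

lx·mx for x ≥ 1: 1.683, 1.496, 1.566, 1.64, 0.693, 0.936, 0.012 → sum = 8.026
V_1 = 8.026 / l_1 = 8.026 / 0.99 = 8.107071… → 8.11

8.11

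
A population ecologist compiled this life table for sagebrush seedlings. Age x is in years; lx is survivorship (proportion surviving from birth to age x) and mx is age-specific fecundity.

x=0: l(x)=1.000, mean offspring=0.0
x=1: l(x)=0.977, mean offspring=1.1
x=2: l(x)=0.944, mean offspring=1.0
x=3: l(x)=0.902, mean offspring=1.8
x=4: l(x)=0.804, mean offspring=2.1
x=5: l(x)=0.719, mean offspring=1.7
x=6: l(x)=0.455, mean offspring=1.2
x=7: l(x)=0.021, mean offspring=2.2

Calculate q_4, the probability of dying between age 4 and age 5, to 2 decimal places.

q_4 = (l_4 − l_5) / l_4 = (0.804 − 0.719) / 0.804
     = 0.085 / 0.804 = 0.105721… → 0.11

0.11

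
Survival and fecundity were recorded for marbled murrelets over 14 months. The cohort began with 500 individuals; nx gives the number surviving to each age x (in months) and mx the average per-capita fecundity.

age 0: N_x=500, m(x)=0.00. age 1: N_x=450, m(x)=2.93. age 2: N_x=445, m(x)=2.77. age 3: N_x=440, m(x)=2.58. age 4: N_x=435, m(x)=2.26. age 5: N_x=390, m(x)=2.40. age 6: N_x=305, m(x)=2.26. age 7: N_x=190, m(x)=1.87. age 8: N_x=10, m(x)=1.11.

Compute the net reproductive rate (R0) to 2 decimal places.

lx = nx/n0 = nx/500: 1, 0.9, 0.89, 0.88, 0.87, 0.78, 0.61, 0.38, 0.02
lx·mx by age: 0, 2.637, 2.4653, 2.2704, 1.9662, 1.872, 1.3786, 0.7106, 0.0222
R0 = Σ lx·mx = 13.3223 → 13.32

13.32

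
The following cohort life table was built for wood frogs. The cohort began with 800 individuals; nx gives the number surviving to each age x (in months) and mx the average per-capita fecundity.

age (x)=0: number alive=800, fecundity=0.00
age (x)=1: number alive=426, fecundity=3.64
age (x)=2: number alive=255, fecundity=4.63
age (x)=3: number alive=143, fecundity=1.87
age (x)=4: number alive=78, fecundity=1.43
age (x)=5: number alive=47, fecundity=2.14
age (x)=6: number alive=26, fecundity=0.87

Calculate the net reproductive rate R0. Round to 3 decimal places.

lx = nx/n0 = nx/800: 1, 0.5325, 0.31875, 0.17875, 0.0975, 0.05875, 0.0325
lx·mx by age: 0, 1.9383, 1.475813…, 0.334263…, 0.139425, 0.125725…, 0.028275
R0 = Σ lx·mx = 4.0418… → 4.042

4.042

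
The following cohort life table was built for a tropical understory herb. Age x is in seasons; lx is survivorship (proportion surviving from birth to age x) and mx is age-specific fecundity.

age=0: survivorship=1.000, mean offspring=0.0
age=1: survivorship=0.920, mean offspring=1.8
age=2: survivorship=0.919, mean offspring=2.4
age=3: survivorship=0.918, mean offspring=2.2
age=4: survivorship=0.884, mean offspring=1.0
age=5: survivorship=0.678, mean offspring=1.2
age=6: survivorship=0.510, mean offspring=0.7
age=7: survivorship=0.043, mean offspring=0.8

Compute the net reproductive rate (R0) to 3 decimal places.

7.970

lx·mx by age: 0, 1.656, 2.2056, 2.0196, 0.884, 0.8136, 0.357, 0.0344
R0 = Σ lx·mx = 7.9702 → 7.970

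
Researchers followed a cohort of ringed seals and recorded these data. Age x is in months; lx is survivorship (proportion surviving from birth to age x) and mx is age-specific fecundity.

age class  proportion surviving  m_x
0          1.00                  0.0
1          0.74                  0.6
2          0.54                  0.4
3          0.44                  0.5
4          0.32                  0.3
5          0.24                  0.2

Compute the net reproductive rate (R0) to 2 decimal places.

lx·mx by age: 0, 0.444, 0.216, 0.22, 0.096, 0.048
R0 = Σ lx·mx = 1.024 → 1.02

1.02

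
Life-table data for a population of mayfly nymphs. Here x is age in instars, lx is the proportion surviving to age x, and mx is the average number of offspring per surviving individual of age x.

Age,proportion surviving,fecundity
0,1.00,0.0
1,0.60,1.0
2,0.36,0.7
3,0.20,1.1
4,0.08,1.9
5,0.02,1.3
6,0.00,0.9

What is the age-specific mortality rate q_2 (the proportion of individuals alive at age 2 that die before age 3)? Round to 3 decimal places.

q_2 = (l_2 − l_3) / l_2 = (0.36 − 0.2) / 0.36
     = 0.16 / 0.36 = 0.444444… → 0.444

0.444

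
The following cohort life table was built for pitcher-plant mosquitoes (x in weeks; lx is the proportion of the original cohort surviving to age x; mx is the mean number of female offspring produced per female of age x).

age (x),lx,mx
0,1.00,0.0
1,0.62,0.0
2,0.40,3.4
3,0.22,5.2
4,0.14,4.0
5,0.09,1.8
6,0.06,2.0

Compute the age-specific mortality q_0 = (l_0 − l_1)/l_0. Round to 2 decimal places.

q_0 = (l_0 − l_1) / l_0 = (1 − 0.62) / 1
     = 0.38 / 1 = 0.38 → 0.38

0.38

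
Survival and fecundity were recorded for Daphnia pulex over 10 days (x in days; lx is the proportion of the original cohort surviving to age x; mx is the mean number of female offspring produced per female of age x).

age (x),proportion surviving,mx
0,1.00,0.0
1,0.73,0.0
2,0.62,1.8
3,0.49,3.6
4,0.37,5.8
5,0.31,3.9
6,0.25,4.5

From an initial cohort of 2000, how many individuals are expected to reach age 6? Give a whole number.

Expected survivors = N0 · l_6 = 2000 × 0.25 = 500 → 500

500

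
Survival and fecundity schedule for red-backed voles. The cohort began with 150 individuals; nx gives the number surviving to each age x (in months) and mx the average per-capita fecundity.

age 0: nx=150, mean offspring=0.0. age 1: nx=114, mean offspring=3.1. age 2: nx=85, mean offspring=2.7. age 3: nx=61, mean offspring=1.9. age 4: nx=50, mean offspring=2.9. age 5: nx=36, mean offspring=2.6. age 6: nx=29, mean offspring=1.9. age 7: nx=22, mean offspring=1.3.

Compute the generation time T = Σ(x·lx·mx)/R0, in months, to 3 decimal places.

2.682

lx = nx/n0 = nx/150: 1, 0.76, 0.56667…, 0.40667…, 0.33333…, 0.24, 0.19333…, 0.14667…
lx·mx: 0, 2.356, 1.53…, 0.772667…, 0.966667…, 0.624, 0.367333…, 0.190667… → R0 = 6.807333…
x·lx·mx: 0, 2.356, 3.06…, 2.318…, 3.866667…, 3.12, 2.204…, 1.334667… → Σ = 18.259333…
T = 18.259333… / 6.807333… = 2.682303… → 2.682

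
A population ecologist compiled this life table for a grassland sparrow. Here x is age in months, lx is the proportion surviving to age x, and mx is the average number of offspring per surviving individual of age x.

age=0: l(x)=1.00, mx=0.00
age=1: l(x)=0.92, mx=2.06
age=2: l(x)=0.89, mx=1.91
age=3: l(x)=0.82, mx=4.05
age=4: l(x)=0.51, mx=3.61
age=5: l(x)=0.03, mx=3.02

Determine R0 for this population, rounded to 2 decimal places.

8.85

lx·mx by age: 0, 1.8952, 1.6999, 3.321, 1.8411, 0.0906
R0 = Σ lx·mx = 8.8478 → 8.85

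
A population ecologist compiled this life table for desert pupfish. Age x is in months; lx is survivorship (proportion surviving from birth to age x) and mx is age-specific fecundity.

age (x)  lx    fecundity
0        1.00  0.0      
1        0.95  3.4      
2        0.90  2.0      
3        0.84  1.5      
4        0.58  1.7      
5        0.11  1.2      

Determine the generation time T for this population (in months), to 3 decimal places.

2.054

lx·mx: 0, 3.23, 1.8, 1.26, 0.986, 0.132 → R0 = 7.408
x·lx·mx: 0, 3.23, 3.6, 3.78, 3.944, 0.66 → Σ = 15.214
T = 15.214 / 7.408 = 2.053726… → 2.054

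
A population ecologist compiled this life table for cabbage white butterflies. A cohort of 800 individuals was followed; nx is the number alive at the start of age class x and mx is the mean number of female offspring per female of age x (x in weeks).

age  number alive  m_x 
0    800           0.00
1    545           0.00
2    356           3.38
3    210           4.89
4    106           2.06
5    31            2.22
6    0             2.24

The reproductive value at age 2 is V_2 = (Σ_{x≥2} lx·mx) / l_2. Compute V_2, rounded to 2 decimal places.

7.07

lx = nx/n0 = nx/800: 1, 0.68125, 0.445, 0.2625, 0.1325, 0.03875, 0
lx·mx for x ≥ 2: 1.5041, 1.283625, 0.27295, 0.086025…, 0 → sum = 3.1467…
V_2 = 3.1467… / l_2 = 3.1467… / 0.445 = 7.071236… → 7.07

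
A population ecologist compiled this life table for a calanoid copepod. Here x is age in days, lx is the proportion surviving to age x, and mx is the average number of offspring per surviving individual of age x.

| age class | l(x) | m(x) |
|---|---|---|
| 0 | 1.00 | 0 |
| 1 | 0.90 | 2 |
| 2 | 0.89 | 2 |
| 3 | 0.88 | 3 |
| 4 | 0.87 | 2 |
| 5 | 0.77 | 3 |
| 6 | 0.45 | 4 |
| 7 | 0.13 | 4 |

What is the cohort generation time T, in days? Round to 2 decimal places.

lx·mx: 0, 1.8, 1.78, 2.64, 1.74, 2.31, 1.8, 0.52 → R0 = 12.59
x·lx·mx: 0, 1.8, 3.56, 7.92, 6.96, 11.55, 10.8, 3.64 → Σ = 46.23
T = 46.23 / 12.59 = 3.671962… → 3.67

3.67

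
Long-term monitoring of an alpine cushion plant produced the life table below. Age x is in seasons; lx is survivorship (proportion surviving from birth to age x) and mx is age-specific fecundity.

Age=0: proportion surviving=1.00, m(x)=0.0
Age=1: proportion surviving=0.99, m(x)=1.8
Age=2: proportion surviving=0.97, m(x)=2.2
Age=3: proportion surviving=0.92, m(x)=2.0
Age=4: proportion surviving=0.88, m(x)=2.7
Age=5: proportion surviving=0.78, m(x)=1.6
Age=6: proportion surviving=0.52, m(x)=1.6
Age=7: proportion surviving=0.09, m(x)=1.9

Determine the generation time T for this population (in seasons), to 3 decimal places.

lx·mx: 0, 1.782, 2.134, 1.84, 2.376, 1.248, 0.832, 0.171 → R0 = 10.383
x·lx·mx: 0, 1.782, 4.268, 5.52, 9.504, 6.24, 4.992, 1.197 → Σ = 33.503
T = 33.503 / 10.383 = 3.226717… → 3.227

3.227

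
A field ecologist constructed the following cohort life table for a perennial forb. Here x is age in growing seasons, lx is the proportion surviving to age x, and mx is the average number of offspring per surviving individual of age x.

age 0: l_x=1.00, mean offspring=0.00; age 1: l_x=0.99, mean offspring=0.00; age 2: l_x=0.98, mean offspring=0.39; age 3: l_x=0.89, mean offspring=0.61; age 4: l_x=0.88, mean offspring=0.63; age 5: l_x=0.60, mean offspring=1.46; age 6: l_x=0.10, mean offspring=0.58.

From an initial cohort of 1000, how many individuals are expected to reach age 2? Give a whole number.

980

Expected survivors = N0 · l_2 = 1000 × 0.98 = 980 → 980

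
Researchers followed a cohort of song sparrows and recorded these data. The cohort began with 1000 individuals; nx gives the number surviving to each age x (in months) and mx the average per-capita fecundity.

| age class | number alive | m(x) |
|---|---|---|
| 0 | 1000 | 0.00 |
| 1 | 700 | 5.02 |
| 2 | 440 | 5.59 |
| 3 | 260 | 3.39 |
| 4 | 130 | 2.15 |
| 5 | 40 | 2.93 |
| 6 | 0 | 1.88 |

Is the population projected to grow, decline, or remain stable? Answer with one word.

lx = nx/n0 = nx/1000: 1, 0.7, 0.44, 0.26, 0.13, 0.04, 0
R0 = Σ lx·mx = 0 + 3.514 + 2.4596 + 0.8814 + 0.2795 + 0.1172 + 0 = 7.2517
R0 > 1, so the population is growing.

growing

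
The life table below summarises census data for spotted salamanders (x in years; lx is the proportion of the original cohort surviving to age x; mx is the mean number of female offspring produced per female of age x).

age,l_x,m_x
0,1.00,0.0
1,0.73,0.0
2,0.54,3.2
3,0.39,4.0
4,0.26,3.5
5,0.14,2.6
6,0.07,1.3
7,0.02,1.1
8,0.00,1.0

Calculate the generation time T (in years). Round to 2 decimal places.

3.06

lx·mx: 0, 0, 1.728, 1.56, 0.91, 0.364, 0.091, 0.022, 0 → R0 = 4.675
x·lx·mx: 0, 0, 3.456, 4.68, 3.64, 1.82, 0.546, 0.154, 0 → Σ = 14.296
T = 14.296 / 4.675 = 3.057968… → 3.06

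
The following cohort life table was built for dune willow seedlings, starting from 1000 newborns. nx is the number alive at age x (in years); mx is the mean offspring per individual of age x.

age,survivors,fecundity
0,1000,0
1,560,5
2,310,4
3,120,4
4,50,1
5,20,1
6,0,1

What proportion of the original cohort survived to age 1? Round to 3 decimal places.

l_1 = n_1/n_0 = 560/1000 = 0.56 → 0.560

0.560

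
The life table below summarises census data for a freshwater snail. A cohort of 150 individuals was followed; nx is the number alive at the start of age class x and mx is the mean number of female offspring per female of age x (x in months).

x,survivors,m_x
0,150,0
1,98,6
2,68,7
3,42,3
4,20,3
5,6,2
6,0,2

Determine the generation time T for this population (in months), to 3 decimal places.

1.758

lx = nx/n0 = nx/150: 1, 0.65333…, 0.45333…, 0.28, 0.13333…, 0.04, 0
lx·mx: 0, 3.92…, 3.173333…, 0.84, 0.4…, 0.08, 0 → R0 = 8.413333…
x·lx·mx: 0, 3.92…, 6.346667…, 2.52, 1.6…, 0.4, 0 → Σ = 14.786667…
T = 14.786667… / 8.413333… = 1.757528… → 1.758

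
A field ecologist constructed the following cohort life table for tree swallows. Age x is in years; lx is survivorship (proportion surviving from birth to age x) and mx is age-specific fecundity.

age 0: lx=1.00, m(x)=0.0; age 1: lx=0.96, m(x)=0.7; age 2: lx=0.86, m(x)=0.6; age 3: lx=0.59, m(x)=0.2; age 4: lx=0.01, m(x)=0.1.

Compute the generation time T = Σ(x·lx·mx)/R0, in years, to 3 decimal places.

1.578

lx·mx: 0, 0.672, 0.516, 0.118, 0.001 → R0 = 1.307
x·lx·mx: 0, 0.672, 1.032, 0.354, 0.004 → Σ = 2.062
T = 2.062 / 1.307 = 1.577659… → 1.578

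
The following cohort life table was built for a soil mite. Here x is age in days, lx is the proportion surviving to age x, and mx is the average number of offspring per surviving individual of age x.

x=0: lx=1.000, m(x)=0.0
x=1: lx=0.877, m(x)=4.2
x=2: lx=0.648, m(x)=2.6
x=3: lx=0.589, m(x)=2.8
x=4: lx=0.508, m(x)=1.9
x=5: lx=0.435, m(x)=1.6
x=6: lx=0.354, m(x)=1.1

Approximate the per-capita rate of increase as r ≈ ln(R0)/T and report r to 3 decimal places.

R0 = Σ lx·mx = 0 + 3.6834 + 1.6848 + 1.6492 + 0.9652 + 0.696 + 0.3894 = 9.068
Σ x·lx·mx = 21.6778; T = 21.6778/9.068 = 2.39058…
r ≈ ln(R0)/T = ln(9.068)/2.39058… = 0.92227… → 0.922

0.922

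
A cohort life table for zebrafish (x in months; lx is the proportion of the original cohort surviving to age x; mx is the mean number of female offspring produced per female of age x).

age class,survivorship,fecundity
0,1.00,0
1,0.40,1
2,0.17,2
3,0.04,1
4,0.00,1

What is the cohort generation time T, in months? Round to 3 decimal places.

lx·mx: 0, 0.4, 0.34, 0.04, 0 → R0 = 0.78
x·lx·mx: 0, 0.4, 0.68, 0.12, 0 → Σ = 1.2
T = 1.2 / 0.78 = 1.538462… → 1.538

1.538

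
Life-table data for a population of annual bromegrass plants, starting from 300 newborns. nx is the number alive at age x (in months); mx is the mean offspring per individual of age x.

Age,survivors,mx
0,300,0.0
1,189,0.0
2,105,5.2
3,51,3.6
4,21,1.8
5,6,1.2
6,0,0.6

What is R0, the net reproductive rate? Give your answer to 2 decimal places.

2.58

lx = nx/n0 = nx/300: 1, 0.63, 0.35, 0.17, 0.07, 0.02, 0
lx·mx by age: 0, 0, 1.82, 0.612, 0.126, 0.024, 0
R0 = Σ lx·mx = 2.582 → 2.58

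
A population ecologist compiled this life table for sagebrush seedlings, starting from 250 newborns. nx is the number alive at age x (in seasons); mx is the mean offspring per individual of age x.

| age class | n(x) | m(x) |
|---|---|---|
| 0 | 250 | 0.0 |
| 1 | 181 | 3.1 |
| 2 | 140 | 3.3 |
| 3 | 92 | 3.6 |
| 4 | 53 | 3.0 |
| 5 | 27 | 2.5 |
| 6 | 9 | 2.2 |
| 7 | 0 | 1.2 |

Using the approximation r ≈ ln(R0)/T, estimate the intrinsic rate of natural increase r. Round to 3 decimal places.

lx = nx/n0 = nx/250: 1, 0.724, 0.56, 0.368, 0.212, 0.108, 0.036, 0
R0 = Σ lx·mx = 0 + 2.2444 + 1.848 + 1.3248 + 0.636 + 0.27 + 0.0792 + 0 = 6.4024
Σ x·lx·mx = 14.284; T = 14.284/6.4024 = 2.23104…
r ≈ ln(R0)/T = ln(6.4024)/2.23104… = 0.8322… → 0.832

0.832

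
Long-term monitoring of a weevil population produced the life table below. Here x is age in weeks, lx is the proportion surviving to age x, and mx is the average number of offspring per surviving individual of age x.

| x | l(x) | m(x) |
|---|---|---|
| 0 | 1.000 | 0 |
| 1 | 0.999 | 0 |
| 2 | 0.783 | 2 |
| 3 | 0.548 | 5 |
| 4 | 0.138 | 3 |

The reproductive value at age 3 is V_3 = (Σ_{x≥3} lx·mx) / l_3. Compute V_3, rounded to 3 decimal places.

lx·mx for x ≥ 3: 2.74, 0.414 → sum = 3.154
V_3 = 3.154 / l_3 = 3.154 / 0.548 = 5.755474… → 5.755

5.755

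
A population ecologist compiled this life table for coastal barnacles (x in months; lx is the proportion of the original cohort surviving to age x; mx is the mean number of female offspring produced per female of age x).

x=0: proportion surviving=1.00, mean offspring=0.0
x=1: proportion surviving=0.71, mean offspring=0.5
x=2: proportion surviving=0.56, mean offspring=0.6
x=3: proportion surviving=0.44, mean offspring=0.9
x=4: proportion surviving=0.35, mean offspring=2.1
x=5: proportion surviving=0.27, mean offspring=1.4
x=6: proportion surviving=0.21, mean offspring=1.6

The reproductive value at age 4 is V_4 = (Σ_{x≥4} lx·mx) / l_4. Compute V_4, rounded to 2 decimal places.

4.14

lx·mx for x ≥ 4: 0.735, 0.378, 0.336 → sum = 1.449
V_4 = 1.449 / l_4 = 1.449 / 0.35 = 4.14 → 4.14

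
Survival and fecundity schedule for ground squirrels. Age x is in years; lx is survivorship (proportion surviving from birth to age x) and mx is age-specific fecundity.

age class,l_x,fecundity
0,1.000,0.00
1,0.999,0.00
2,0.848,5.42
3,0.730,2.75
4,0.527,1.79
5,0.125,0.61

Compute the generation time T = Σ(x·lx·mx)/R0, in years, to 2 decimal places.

lx·mx: 0, 0, 4.59616, 2.0075, 0.94333, 0.07625 → R0 = 7.62324
x·lx·mx: 0, 0, 9.19232, 6.0225, 3.77332, 0.38125 → Σ = 19.36939
T = 19.36939 / 7.62324 = 2.540834… → 2.54

2.54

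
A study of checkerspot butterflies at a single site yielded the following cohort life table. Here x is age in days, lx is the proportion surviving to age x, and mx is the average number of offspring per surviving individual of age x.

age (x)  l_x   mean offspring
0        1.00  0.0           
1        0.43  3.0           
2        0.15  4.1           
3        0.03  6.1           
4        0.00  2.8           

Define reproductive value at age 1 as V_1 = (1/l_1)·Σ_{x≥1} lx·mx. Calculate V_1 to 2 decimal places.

4.86

lx·mx for x ≥ 1: 1.29, 0.615, 0.183, 0 → sum = 2.088
V_1 = 2.088 / l_1 = 2.088 / 0.43 = 4.855814… → 4.86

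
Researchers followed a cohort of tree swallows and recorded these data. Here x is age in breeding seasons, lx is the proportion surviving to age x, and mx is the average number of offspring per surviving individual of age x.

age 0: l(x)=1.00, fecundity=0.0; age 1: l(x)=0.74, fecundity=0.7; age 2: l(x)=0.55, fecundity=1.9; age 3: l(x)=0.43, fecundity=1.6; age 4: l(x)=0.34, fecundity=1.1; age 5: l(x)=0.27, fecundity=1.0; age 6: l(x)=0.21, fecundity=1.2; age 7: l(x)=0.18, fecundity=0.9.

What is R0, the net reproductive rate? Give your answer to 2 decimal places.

3.31

lx·mx by age: 0, 0.518, 1.045, 0.688, 0.374, 0.27, 0.252, 0.162
R0 = Σ lx·mx = 3.309 → 3.31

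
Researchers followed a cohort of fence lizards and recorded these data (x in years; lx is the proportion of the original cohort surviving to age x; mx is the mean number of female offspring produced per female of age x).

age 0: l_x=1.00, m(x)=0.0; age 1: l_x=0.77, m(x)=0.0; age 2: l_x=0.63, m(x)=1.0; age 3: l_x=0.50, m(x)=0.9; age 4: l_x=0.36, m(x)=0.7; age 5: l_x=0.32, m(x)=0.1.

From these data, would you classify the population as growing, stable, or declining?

R0 = Σ lx·mx = 0 + 0 + 0.63 + 0.45 + 0.252 + 0.032 = 1.364
R0 > 1, so the population is growing.

growing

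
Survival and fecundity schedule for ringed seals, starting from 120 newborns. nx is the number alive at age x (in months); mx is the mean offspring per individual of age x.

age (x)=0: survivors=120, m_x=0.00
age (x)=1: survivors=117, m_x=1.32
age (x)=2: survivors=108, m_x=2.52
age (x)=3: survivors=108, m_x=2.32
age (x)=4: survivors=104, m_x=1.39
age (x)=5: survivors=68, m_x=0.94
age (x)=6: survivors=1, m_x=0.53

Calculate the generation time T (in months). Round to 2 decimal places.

2.65

lx = nx/n0 = nx/120: 1, 0.975, 0.9, 0.9, 0.86667…, 0.56667…, 0.00833…
lx·mx: 0, 1.287, 2.268, 2.088, 1.204667…, 0.532667…, 0.004417… → R0 = 7.38475…
x·lx·mx: 0, 1.287, 4.536, 6.264, 4.818667…, 2.663333…, 0.0265… → Σ = 19.5955…
T = 19.5955… / 7.38475… = 2.653509… → 2.65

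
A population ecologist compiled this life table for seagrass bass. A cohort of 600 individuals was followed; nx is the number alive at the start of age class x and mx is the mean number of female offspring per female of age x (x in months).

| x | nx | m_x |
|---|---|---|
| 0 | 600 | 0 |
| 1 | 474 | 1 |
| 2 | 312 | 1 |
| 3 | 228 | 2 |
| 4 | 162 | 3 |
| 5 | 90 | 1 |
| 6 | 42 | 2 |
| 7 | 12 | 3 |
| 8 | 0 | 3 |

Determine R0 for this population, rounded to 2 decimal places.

lx = nx/n0 = nx/600: 1, 0.79, 0.52, 0.38, 0.27, 0.15, 0.07, 0.02, 0
lx·mx by age: 0, 0.79, 0.52, 0.76, 0.81, 0.15, 0.14, 0.06, 0
R0 = Σ lx·mx = 3.23 → 3.23

3.23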